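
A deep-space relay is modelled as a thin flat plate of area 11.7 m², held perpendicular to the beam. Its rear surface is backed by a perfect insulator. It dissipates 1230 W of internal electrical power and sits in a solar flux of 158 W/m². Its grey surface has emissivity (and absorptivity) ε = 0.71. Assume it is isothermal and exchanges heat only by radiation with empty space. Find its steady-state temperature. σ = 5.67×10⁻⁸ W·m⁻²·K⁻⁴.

T ≈ 271 K

At steady state, absorbed solar power + internal power = radiated power.
Absorbed: α·S·A_cross = 0.71·158·11.70 = 1313 W (cross-section A).
Total input = 1313 + 1230 = 2543 W.
Radiated: εσ·A_surf·T⁴ with A_surf = A = 11.70 m².
T⁴ = 2543/(0.71·5.67×10⁻⁸·11.70) = 5.398×10⁹ K⁴.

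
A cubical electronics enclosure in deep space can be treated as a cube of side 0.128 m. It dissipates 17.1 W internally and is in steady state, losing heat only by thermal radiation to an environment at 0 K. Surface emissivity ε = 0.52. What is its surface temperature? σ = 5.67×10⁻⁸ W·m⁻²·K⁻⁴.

Steady state: internal power = radiated power, P = εσA T⁴.
Radiating area A = 6L² = 0.09830 m².
T⁴ = P/(εσA) = 17.1/(0.52·5.67×10⁻⁸·0.09830) = 5.900×10⁹ K⁴.
T = (5.900×10⁹)^(1/4).

T ≈ 277 K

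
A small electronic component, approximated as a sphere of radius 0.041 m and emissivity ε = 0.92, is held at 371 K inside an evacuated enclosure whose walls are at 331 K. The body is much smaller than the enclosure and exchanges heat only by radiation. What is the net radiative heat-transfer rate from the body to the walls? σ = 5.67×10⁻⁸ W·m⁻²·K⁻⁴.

P_net ≈ 7.65 W

For a small grey body in a large enclosure: P_net = εσA(T_body⁴ − T_wall⁴).
A = 4πr² = 0.02112 m²; T_body⁴ − T_wall⁴ = 1.895×10¹⁰ − 1.200×10¹⁰ = 6.941×10⁹ K⁴.
|P_net| = 0.92·5.67×10⁻⁸·0.02112·6.941×10⁹.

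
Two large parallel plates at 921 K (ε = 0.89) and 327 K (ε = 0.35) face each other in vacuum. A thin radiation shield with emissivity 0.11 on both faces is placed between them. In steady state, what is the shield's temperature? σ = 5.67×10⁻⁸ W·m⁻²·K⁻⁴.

In steady state the net flux on the hot side equals that on the cold side.
σ(T₁⁴−T_s⁴)/D₁ = σ(T_s⁴−T₂⁴)/D₂, with D₁ = 1/ε₁+1/ε_s−1 = 9.215, D₂ = 1/ε_s+1/ε₂−1 = 10.95.
Solve for T_s⁴: T_s⁴ = (D₂·T₁⁴ + D₁·T₂⁴)/(D₁+D₂) = 3.959×10¹¹ K⁴.

T_s ≈ 793 K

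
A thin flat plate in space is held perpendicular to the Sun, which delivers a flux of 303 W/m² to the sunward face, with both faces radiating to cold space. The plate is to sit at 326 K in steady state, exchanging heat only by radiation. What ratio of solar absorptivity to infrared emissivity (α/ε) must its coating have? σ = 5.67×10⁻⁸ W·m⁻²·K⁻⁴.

α/ε ≈ 4.23

Balance: αS·A = εσ·2A·T⁴ ⇒ α/ε = 2σT⁴/S.
α/ε = 2·5.67×10⁻⁸·(326)⁴/303 = 2·5.67×10⁻⁸·1.129×10¹⁰/303.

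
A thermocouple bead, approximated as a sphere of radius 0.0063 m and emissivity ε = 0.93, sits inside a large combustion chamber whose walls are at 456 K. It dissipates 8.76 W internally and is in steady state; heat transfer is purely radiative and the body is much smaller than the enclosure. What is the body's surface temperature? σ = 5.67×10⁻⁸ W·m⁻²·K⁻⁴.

For a small grey body in a large enclosure, net radiated power = εσA(T⁴ − T_w⁴).
Steady state: P = εσA(T⁴ − T_w⁴) with A = 4πr² = 4.988×10⁻⁴ m².
T⁴ = P/(εσA) + T_w⁴ = 8.76/(0.93·5.67×10⁻⁸·4.988×10⁻⁴) + (456)⁴
    = 3.331×10¹¹ + 4.324×10¹⁰ = 3.763×10¹¹ K⁴.

T ≈ 783 K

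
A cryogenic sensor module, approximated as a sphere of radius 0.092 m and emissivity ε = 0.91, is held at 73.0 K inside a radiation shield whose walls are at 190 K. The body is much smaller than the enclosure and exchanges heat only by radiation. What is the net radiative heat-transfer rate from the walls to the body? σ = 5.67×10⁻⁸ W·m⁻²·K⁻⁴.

P_net ≈ 7.00 W

For a small grey body in a large enclosure: P_net = εσA(T_body⁴ − T_wall⁴).
A = 4πr² = 0.1064 m²; T_body⁴ − T_wall⁴ = 2.840×10⁷ − 1.303×10⁹ = -1.275×10⁹ K⁴.
|P_net| = 0.91·5.67×10⁻⁸·0.1064·1.275×10⁹.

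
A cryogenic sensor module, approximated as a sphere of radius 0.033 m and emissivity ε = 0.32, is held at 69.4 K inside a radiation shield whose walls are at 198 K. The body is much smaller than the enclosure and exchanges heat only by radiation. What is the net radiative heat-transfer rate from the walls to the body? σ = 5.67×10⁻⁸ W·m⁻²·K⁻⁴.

For a small grey body in a large enclosure: P_net = εσA(T_body⁴ − T_wall⁴).
A = 4πr² = 0.01368 m²; T_body⁴ − T_wall⁴ = 2.320×10⁷ − 1.537×10⁹ = -1.514×10⁹ K⁴.
|P_net| = 0.32·5.67×10⁻⁸·0.01368·1.514×10⁹.

P_net ≈ 0.376 W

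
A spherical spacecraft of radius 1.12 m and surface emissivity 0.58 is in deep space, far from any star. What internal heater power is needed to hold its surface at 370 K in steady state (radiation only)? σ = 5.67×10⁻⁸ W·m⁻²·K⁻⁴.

P ≈ 9720 W

P = εσ·4πr²·T⁴.
4πr² = 15.76 m²; T⁴ = 1.874×10¹⁰ K⁴.
P = 0.58·5.67×10⁻⁸·15.76·1.874×10¹⁰.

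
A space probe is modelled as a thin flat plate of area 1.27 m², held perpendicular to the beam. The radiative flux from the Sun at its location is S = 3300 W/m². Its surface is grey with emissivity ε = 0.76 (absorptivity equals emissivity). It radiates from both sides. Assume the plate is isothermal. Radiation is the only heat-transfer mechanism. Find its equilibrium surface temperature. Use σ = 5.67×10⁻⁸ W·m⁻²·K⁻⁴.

T ≈ 413 K

At equilibrium, absorbed power = emitted power.
Absorbing cross-section = A = 1.270 m²; emitting surface = 2A = 2.540 m² (ratio 2).
εS·A_cross = εσ·A_surf·T⁴  ⇒  T⁴ = S/(2σ)   (ε cancels).
T⁴ = 3300/(2·5.67×10⁻⁸) = 2.910×10¹⁰ K⁴.
T = (2.910×10¹⁰)^(1/4).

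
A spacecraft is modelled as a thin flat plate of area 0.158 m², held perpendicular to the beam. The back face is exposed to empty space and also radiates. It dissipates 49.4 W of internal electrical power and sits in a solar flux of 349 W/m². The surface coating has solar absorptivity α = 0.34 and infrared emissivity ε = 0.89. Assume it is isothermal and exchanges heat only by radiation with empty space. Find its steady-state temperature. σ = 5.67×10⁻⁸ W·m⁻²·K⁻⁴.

At steady state, absorbed solar power + internal power = radiated power.
Absorbed: α·S·A_cross = 0.34·349·0.1580 = 18.75 W (cross-section A).
Total input = 18.75 + 49.4 = 68.15 W.
Radiated: εσ·A_surf·T⁴ with A_surf = 2A = 0.3160 m².
T⁴ = 68.15/(0.89·5.67×10⁻⁸·0.3160) = 4.274×10⁹ K⁴.

T ≈ 256 K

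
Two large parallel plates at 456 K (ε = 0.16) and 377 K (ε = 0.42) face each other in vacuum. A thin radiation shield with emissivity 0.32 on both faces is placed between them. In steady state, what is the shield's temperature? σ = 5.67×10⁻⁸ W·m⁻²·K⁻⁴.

In steady state the net flux on the hot side equals that on the cold side.
σ(T₁⁴−T_s⁴)/D₁ = σ(T_s⁴−T₂⁴)/D₂, with D₁ = 1/ε₁+1/ε_s−1 = 8.375, D₂ = 1/ε_s+1/ε₂−1 = 4.506.
Solve for T_s⁴: T_s⁴ = (D₂·T₁⁴ + D₁·T₂⁴)/(D₁+D₂) = 2.826×10¹⁰ K⁴.

T_s ≈ 410 K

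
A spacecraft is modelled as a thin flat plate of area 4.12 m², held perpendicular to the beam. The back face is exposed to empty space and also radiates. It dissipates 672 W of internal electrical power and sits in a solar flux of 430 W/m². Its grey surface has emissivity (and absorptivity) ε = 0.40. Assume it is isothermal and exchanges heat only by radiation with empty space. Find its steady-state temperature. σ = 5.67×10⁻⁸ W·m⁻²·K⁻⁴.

T ≈ 293 K

At steady state, absorbed solar power + internal power = radiated power.
Absorbed: α·S·A_cross = 0.40·430·4.120 = 708.6 W (cross-section A).
Total input = 708.6 + 672 = 1381 W.
Radiated: εσ·A_surf·T⁴ with A_surf = 2A = 8.240 m².
T⁴ = 1381/(0.40·5.67×10⁻⁸·8.240) = 7.388×10⁹ K⁴.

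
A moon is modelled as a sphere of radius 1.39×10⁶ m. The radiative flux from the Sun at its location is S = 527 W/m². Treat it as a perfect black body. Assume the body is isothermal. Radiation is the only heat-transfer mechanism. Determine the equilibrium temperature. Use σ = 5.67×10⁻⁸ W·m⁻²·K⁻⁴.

At equilibrium, absorbed power = emitted power.
Absorbing cross-section = πr² = 6.070×10¹² m²; emitting surface = 4πr² = 2.428×10¹³ m² (ratio 4).
S·A_cross = εσ·A_surf·T⁴  ⇒  T⁴ = S/(4σ).
T⁴ = 1.00·527/(4·5.67×10⁻⁸) = 2.324×10⁹ K⁴.
T = (2.324×10⁹)^(1/4).

T ≈ 220 K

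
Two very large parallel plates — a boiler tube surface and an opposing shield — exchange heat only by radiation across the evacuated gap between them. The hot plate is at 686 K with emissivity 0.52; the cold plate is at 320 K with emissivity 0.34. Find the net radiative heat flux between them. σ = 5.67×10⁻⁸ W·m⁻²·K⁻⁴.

q ≈ 3100 W/m²

For two infinite grey parallel plates, q = σ(T₁⁴ − T₂⁴)/(1/ε₁ + 1/ε₂ − 1).
T₁⁴ − T₂⁴ = 2.215×10¹¹ − 1.049×10¹⁰ = 2.110×10¹¹ K⁴.
1/ε₁ + 1/ε₂ − 1 = 1.923 + 2.941 − 1 = 3.864.
q = 5.67×10⁻⁸ × 2.110×10¹¹ / 3.864.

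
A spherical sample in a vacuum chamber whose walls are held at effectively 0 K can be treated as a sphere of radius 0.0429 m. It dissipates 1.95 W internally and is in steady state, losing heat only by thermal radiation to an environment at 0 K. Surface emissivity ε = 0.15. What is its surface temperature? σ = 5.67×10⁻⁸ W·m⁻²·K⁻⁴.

Steady state: internal power = radiated power, P = εσA T⁴.
Radiating area A = 4πr² = 0.02313 m².
T⁴ = P/(εσA) = 1.95/(0.15·5.67×10⁻⁸·0.02313) = 9.914×10⁹ K⁴.
T = (9.914×10⁹)^(1/4).

T ≈ 316 K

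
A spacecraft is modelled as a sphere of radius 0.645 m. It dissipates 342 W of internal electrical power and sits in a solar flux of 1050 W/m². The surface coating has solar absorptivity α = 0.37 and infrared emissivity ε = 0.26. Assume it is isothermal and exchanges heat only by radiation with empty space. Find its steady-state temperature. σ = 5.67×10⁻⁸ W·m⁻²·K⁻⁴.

At steady state, absorbed solar power + internal power = radiated power.
Absorbed: α·S·A_cross = 0.37·1050·1.307 = 507.8 W (cross-section πr²).
Total input = 507.8 + 342 = 849.8 W.
Radiated: εσ·A_surf·T⁴ with A_surf = 4πr² = 5.228 m².
T⁴ = 849.8/(0.26·5.67×10⁻⁸·5.228) = 1.103×10¹⁰ K⁴.

T ≈ 324 K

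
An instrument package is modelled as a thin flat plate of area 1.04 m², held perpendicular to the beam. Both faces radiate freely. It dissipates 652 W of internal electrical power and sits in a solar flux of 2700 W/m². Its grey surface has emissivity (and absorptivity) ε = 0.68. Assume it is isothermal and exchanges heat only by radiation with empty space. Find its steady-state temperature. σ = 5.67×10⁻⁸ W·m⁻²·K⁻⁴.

At steady state, absorbed solar power + internal power = radiated power.
Absorbed: α·S·A_cross = 0.68·2700·1.040 = 1909 W (cross-section A).
Total input = 1909 + 652 = 2561 W.
Radiated: εσ·A_surf·T⁴ with A_surf = 2A = 2.080 m².
T⁴ = 2561/(0.68·5.67×10⁻⁸·2.080) = 3.194×10¹⁰ K⁴.

T ≈ 423 K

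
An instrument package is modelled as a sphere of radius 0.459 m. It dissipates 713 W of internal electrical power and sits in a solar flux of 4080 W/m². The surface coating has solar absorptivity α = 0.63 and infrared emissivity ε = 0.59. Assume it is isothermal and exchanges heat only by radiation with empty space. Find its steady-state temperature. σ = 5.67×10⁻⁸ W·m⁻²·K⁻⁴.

T ≈ 406 K

At steady state, absorbed solar power + internal power = radiated power.
Absorbed: α·S·A_cross = 0.63·4080·0.6619 = 1701 W (cross-section πr²).
Total input = 1701 + 713 = 2414 W.
Radiated: εσ·A_surf·T⁴ with A_surf = 4πr² = 2.647 m².
T⁴ = 2414/(0.59·5.67×10⁻⁸·2.647) = 2.726×10¹⁰ K⁴.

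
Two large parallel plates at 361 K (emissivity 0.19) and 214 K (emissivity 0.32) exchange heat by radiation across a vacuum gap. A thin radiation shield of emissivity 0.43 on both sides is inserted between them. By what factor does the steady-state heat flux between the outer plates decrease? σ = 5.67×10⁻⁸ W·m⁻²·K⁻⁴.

Without shield: q₀ = σΔ(T⁴)/(1/ε₁+1/ε₂−1) with denominator 7.388.
With shield the two gaps are in series; the resistances add: (1/ε₁+1/ε_s−1)+(1/ε_s+1/ε₂−1) = 6.589+4.451 = 11.04.
Heat-flux ratio q₀/q = 11.04/7.388.

factor ≈ 1.49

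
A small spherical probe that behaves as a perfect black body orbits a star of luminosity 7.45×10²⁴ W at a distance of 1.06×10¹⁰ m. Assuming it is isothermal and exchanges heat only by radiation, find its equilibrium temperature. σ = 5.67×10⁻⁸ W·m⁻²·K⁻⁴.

T ≈ 391 K

First find the stellar flux at distance d: S = L/(4πd²) = 7.45×10²⁴/(4π·(1.06×10¹⁰)²) = 5276 W/m².
For an isothermal sphere, absorbed (1−a)S·πr² = emitted σ·4πr²·T⁴, so T⁴ = (1−a)S/(4σ).
T⁴ = 1.00·5276/(4·5.67×10⁻⁸) = 2.326×10¹⁰ K⁴.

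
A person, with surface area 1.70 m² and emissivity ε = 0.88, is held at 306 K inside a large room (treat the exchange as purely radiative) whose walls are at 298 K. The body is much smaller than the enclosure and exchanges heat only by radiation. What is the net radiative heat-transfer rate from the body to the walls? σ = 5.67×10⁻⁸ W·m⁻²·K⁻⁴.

P_net ≈ 74.8 W

For a small grey body in a large enclosure: P_net = εσA(T_body⁴ − T_wall⁴).
A = 1.70 m²; T_body⁴ − T_wall⁴ = 8.768×10⁹ − 7.886×10⁹ = 8.816×10⁸ K⁴.
|P_net| = 0.88·5.67×10⁻⁸·1.700·8.816×10⁸.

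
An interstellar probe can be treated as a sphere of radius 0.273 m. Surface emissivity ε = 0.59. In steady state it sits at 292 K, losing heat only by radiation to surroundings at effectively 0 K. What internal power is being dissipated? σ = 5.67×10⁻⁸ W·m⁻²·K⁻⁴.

P ≈ 228 W

Steady state: P = εσA T⁴.
A = 4πr² = 0.9366 m²; T⁴ = (292)⁴ = 7.270×10⁹ K⁴.
P = 0.59 × 5.67×10⁻⁸ × 0.9366 × 7.270×10⁹.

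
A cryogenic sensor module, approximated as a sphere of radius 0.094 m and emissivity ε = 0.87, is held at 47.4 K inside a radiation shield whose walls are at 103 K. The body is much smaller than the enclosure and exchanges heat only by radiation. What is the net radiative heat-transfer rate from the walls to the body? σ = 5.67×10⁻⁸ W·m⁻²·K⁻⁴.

P_net ≈ 0.589 W

For a small grey body in a large enclosure: P_net = εσA(T_body⁴ − T_wall⁴).
A = 4πr² = 0.1110 m²; T_body⁴ − T_wall⁴ = 5.048×10⁶ − 1.126×10⁸ = -1.075×10⁸ K⁴.
|P_net| = 0.87·5.67×10⁻⁸·0.1110·1.075×10⁸.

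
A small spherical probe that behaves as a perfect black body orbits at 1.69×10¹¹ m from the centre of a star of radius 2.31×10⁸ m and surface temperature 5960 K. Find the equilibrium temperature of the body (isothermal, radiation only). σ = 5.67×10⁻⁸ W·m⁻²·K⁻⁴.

The star's surface emits σT_*⁴; at distance d the flux is S = σT_*⁴(R_*/d)².
S = 5.67×10⁻⁸·(5960)⁴·(2.31×10⁸/1.69×10¹¹)² = 133.7 W/m².
For an isothermal sphere T⁴ = (1−a)S/(4σ) = 5.894×10⁸ K⁴.

T ≈ 156 K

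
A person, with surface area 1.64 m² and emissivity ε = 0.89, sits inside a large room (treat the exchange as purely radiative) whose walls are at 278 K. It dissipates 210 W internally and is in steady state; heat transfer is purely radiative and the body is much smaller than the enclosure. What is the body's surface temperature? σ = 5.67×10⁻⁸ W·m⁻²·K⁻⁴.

For a small grey body in a large enclosure, net radiated power = εσA(T⁴ − T_w⁴).
Steady state: P = εσA(T⁴ − T_w⁴) with A = 1.64 m².
T⁴ = P/(εσA) + T_w⁴ = 210/(0.89·5.67×10⁻⁸·1.640) + (278)⁴
    = 2.537×10⁹ + 5.973×10⁹ = 8.510×10⁹ K⁴.

T ≈ 304 K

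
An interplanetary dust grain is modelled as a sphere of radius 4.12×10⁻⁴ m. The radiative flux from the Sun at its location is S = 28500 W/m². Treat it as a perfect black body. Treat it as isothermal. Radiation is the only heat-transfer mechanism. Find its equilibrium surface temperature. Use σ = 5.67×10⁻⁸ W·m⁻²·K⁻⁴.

At equilibrium, absorbed power = emitted power.
Absorbing cross-section = πr² = 5.333×10⁻⁷ m²; emitting surface = 4πr² = 2.133×10⁻⁶ m² (ratio 4).
S·A_cross = εσ·A_surf·T⁴  ⇒  T⁴ = S/(4σ).
T⁴ = 1.00·28500/(4·5.67×10⁻⁸) = 1.257×10¹¹ K⁴.
T = (1.257×10¹¹)^(1/4).

T ≈ 595 K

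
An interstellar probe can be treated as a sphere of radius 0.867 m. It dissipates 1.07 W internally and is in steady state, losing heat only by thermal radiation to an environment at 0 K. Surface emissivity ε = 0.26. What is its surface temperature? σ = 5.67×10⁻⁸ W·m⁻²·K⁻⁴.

T ≈ 52.6 K

Steady state: internal power = radiated power, P = εσA T⁴.
Radiating area A = 4πr² = 9.446 m².
T⁴ = P/(εσA) = 1.07/(0.26·5.67×10⁻⁸·9.446) = 7.684×10⁶ K⁴.
T = (7.684×10⁶)^(1/4).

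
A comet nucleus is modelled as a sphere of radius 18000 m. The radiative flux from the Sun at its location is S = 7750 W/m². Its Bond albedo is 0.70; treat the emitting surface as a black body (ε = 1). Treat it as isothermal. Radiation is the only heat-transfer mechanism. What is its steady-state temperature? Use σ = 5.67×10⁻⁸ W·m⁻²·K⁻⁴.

At equilibrium, absorbed power = emitted power.
Absorbing cross-section = πr² = 1.018×10⁹ m²; emitting surface = 4πr² = 4.072×10⁹ m² (ratio 4).
(1−a)S·A_cross = εσ·A_surf·T⁴  ⇒  T⁴ = (1−a)S/(4σ).
T⁴ = 0.300·7750/(4·5.67×10⁻⁸) = 1.025×10¹⁰ K⁴.
T = (1.025×10¹⁰)^(1/4).

T ≈ 318 K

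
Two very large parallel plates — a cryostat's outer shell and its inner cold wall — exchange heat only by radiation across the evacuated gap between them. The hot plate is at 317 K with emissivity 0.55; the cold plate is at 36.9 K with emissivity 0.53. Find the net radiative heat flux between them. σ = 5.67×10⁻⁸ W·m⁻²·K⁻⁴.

For two infinite grey parallel plates, q = σ(T₁⁴ − T₂⁴)/(1/ε₁ + 1/ε₂ − 1).
T₁⁴ − T₂⁴ = 1.010×10¹⁰ − 1.854×10⁶ = 1.010×10¹⁰ K⁴.
1/ε₁ + 1/ε₂ − 1 = 1.818 + 1.887 − 1 = 2.705.
q = 5.67×10⁻⁸ × 1.010×10¹⁰ / 2.705.

q ≈ 212 W/m²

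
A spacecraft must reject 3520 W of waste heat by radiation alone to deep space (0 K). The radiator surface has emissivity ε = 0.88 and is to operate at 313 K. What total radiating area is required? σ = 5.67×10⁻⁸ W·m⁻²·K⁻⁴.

A ≈ 7.35 m²

P = εσA T⁴ ⇒ A = P/(εσT⁴).
T⁴ = 9.598×10⁹ K⁴.
A = 3520/(0.88 × 5.67×10⁻⁸ × 9.598×10⁹).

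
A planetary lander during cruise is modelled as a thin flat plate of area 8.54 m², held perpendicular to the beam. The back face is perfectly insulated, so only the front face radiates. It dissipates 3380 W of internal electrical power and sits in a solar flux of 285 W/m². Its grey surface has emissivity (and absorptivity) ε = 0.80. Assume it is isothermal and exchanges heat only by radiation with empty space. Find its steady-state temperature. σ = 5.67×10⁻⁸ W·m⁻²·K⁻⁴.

At steady state, absorbed solar power + internal power = radiated power.
Absorbed: α·S·A_cross = 0.80·285·8.540 = 1947 W (cross-section A).
Total input = 1947 + 3380 = 5327 W.
Radiated: εσ·A_surf·T⁴ with A_surf = A = 8.540 m².
T⁴ = 5327/(0.80·5.67×10⁻⁸·8.540) = 1.375×10¹⁰ K⁴.

T ≈ 342 K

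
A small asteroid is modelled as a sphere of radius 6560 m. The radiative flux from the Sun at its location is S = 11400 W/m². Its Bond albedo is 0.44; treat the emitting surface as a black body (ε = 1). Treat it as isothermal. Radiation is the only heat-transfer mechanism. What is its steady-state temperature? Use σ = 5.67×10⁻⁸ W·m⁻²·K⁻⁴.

T ≈ 410 K

At equilibrium, absorbed power = emitted power.
Absorbing cross-section = πr² = 1.352×10⁸ m²; emitting surface = 4πr² = 5.408×10⁸ m² (ratio 4).
(1−a)S·A_cross = εσ·A_surf·T⁴  ⇒  T⁴ = (1−a)S/(4σ).
T⁴ = 0.560·11400/(4·5.67×10⁻⁸) = 2.815×10¹⁰ K⁴.
T = (2.815×10¹⁰)^(1/4).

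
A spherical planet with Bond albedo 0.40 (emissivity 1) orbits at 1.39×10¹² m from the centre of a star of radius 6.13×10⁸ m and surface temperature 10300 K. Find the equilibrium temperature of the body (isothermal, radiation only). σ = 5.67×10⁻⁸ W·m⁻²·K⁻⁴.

The star's surface emits σT_*⁴; at distance d the flux is S = σT_*⁴(R_*/d)².
S = 5.67×10⁻⁸·(10300)⁴·(6.13×10⁸/1.39×10¹²)² = 124.1 W/m².
For an isothermal sphere T⁴ = (1−a)S/(4σ) = 3.283×10⁸ K⁴.

T ≈ 135 K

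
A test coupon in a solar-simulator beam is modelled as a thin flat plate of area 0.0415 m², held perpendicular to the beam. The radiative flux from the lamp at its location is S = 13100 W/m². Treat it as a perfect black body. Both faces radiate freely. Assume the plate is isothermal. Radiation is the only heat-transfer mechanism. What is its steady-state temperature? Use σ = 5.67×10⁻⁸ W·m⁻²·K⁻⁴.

At equilibrium, absorbed power = emitted power.
Absorbing cross-section = A = 0.04150 m²; emitting surface = 2A = 0.08300 m² (ratio 2).
S·A_cross = εσ·A_surf·T⁴  ⇒  T⁴ = S/(2σ).
T⁴ = 1.00·13100/(2·5.67×10⁻⁸) = 1.155×10¹¹ K⁴.
T = (1.155×10¹¹)^(1/4).

T ≈ 583 K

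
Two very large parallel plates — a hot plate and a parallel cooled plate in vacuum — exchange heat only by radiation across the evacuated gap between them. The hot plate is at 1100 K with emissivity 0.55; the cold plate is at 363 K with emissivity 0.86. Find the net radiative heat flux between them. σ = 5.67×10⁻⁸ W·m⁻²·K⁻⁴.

q ≈ 41400 W/m²

For two infinite grey parallel plates, q = σ(T₁⁴ − T₂⁴)/(1/ε₁ + 1/ε₂ − 1).
T₁⁴ − T₂⁴ = 1.464×10¹² − 1.736×10¹⁰ = 1.447×10¹² K⁴.
1/ε₁ + 1/ε₂ − 1 = 1.818 + 1.163 − 1 = 1.981.
q = 5.67×10⁻⁸ × 1.447×10¹² / 1.981.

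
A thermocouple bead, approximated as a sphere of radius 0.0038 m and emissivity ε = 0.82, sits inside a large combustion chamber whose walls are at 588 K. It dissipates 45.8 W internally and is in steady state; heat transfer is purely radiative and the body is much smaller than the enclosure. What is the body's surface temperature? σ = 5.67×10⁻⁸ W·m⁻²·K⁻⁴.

For a small grey body in a large enclosure, net radiated power = εσA(T⁴ − T_w⁴).
Steady state: P = εσA(T⁴ − T_w⁴) with A = 4πr² = 1.815×10⁻⁴ m².
T⁴ = P/(εσA) + T_w⁴ = 45.8/(0.82·5.67×10⁻⁸·1.815×10⁻⁴) + (588)⁴
    = 5.429×10¹² + 1.195×10¹¹ = 5.548×10¹² K⁴.

T ≈ 1530 K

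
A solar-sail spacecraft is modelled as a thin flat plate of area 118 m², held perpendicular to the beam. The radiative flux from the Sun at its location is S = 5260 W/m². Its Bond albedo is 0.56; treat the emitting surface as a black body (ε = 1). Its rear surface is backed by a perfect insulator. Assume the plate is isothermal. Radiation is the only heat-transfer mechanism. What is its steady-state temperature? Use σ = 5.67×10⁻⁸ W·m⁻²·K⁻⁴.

At equilibrium, absorbed power = emitted power.
Absorbing cross-section = A = 118.0 m²; emitting surface = A = 118.0 m² (ratio 1).
(1−a)S·A_cross = εσ·A_surf·T⁴  ⇒  T⁴ = (1−a)S/(1σ).
T⁴ = 0.440·5260/(1·5.67×10⁻⁸) = 4.082×10¹⁰ K⁴.
T = (4.082×10¹⁰)^(1/4).

T ≈ 449 K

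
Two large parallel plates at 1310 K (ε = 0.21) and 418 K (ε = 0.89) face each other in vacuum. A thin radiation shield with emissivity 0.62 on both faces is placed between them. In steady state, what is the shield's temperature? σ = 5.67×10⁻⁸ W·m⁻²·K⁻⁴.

T_s ≈ 928 K

In steady state the net flux on the hot side equals that on the cold side.
σ(T₁⁴−T_s⁴)/D₁ = σ(T_s⁴−T₂⁴)/D₂, with D₁ = 1/ε₁+1/ε_s−1 = 5.375, D₂ = 1/ε_s+1/ε₂−1 = 1.736.
Solve for T_s⁴: T_s⁴ = (D₂·T₁⁴ + D₁·T₂⁴)/(D₁+D₂) = 7.422×10¹¹ K⁴.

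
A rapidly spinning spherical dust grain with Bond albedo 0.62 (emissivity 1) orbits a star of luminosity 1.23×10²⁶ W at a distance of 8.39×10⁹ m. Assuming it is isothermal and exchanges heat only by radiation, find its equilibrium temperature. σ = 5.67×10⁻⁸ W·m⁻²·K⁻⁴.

First find the stellar flux at distance d: S = L/(4πd²) = 1.23×10²⁶/(4π·(8.39×10⁹)²) = 1.391×10⁵ W/m².
For an isothermal sphere, absorbed (1−a)S·πr² = emitted σ·4πr²·T⁴, so T⁴ = (1−a)S/(4σ).
T⁴ = 0.380·1.391×10⁵/(4·5.67×10⁻⁸) = 2.330×10¹¹ K⁴.

T ≈ 695 K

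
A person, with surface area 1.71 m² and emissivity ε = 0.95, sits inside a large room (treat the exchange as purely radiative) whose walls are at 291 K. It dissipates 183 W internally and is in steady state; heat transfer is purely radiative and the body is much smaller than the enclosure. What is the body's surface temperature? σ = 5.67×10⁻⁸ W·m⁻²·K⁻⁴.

T ≈ 309 K

For a small grey body in a large enclosure, net radiated power = εσA(T⁴ − T_w⁴).
Steady state: P = εσA(T⁴ − T_w⁴) with A = 1.71 m².
T⁴ = P/(εσA) + T_w⁴ = 183/(0.95·5.67×10⁻⁸·1.710) + (291)⁴
    = 1.987×10⁹ + 7.171×10⁹ = 9.158×10⁹ K⁴.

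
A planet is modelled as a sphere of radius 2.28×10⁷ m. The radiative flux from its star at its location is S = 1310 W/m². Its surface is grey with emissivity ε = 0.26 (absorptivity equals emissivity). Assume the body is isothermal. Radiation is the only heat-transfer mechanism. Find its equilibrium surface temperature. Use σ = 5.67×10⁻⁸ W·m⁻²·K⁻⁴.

T ≈ 276 K

At equilibrium, absorbed power = emitted power.
Absorbing cross-section = πr² = 1.633×10¹⁵ m²; emitting surface = 4πr² = 6.533×10¹⁵ m² (ratio 4).
εS·A_cross = εσ·A_surf·T⁴  ⇒  T⁴ = S/(4σ)   (ε cancels).
T⁴ = 1310/(4·5.67×10⁻⁸) = 5.776×10⁹ K⁴.
T = (5.776×10⁹)^(1/4).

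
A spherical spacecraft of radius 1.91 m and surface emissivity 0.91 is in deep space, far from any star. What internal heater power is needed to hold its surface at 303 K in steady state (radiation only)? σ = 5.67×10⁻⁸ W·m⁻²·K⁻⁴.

P = εσ·4πr²·T⁴.
4πr² = 45.84 m²; T⁴ = 8.429×10⁹ K⁴.
P = 0.91·5.67×10⁻⁸·45.84·8.429×10⁹.

P ≈ 19900 W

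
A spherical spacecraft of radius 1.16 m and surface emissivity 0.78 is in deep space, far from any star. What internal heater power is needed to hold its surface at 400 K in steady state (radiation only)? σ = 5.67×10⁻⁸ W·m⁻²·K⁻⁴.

P ≈ 19100 W

P = εσ·4πr²·T⁴.
4πr² = 16.91 m²; T⁴ = 2.560×10¹⁰ K⁴.
P = 0.78·5.67×10⁻⁸·16.91·2.560×10¹⁰.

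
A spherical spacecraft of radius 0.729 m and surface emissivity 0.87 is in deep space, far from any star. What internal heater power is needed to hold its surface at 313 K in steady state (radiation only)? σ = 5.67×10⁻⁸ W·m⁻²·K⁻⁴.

P = εσ·4πr²·T⁴.
4πr² = 6.678 m²; T⁴ = 9.598×10⁹ K⁴.
P = 0.87·5.67×10⁻⁸·6.678·9.598×10⁹.

P ≈ 3160 W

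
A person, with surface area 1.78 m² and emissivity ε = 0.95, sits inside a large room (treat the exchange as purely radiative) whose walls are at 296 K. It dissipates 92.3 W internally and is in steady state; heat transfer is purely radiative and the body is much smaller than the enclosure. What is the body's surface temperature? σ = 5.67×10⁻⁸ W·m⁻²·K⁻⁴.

T ≈ 305 K

For a small grey body in a large enclosure, net radiated power = εσA(T⁴ − T_w⁴).
Steady state: P = εσA(T⁴ − T_w⁴) with A = 1.78 m².
T⁴ = P/(εσA) + T_w⁴ = 92.3/(0.95·5.67×10⁻⁸·1.780) + (296)⁴
    = 9.627×10⁸ + 7.677×10⁹ = 8.639×10⁹ K⁴.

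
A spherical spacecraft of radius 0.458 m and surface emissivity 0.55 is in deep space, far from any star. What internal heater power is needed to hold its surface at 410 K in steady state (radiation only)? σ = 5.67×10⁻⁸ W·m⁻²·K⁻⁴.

P = εσ·4πr²·T⁴.
4πr² = 2.636 m²; T⁴ = 2.826×10¹⁰ K⁴.
P = 0.55·5.67×10⁻⁸·2.636·2.826×10¹⁰.

P ≈ 2320 W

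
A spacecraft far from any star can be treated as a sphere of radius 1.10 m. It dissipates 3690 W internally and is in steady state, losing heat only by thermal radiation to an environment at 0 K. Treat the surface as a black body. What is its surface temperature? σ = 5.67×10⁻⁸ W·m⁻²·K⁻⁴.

Steady state: internal power = radiated power, P = εσA T⁴.
Radiating area A = 4πr² = 15.21 m².
T⁴ = P/(εσA) = 3690/(1.0·5.67×10⁻⁸·15.21) = 4.280×10⁹ K⁴.
T = (4.280×10⁹)^(1/4).

T ≈ 256 K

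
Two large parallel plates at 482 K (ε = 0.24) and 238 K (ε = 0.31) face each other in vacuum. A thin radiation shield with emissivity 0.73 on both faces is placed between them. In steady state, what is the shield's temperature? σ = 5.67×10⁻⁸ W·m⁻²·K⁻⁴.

In steady state the net flux on the hot side equals that on the cold side.
σ(T₁⁴−T_s⁴)/D₁ = σ(T_s⁴−T₂⁴)/D₂, with D₁ = 1/ε₁+1/ε_s−1 = 4.537, D₂ = 1/ε_s+1/ε₂−1 = 3.596.
Solve for T_s⁴: T_s⁴ = (D₂·T₁⁴ + D₁·T₂⁴)/(D₁+D₂) = 2.565×10¹⁰ K⁴.

T_s ≈ 400 K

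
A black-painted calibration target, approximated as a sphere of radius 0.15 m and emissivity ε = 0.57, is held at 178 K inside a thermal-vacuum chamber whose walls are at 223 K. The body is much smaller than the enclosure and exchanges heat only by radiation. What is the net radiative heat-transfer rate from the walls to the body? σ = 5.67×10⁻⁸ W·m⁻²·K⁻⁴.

P_net ≈ 13.4 W

For a small grey body in a large enclosure: P_net = εσA(T_body⁴ − T_wall⁴).
A = 4πr² = 0.2827 m²; T_body⁴ − T_wall⁴ = 1.004×10⁹ − 2.473×10⁹ = -1.469×10⁹ K⁴.
|P_net| = 0.57·5.67×10⁻⁸·0.2827·1.469×10⁹.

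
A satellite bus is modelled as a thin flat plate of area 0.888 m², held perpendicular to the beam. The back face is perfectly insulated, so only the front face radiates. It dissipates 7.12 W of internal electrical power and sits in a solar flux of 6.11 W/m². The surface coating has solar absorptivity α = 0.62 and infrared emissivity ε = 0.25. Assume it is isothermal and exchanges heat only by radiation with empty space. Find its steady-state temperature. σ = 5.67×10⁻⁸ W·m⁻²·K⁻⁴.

At steady state, absorbed solar power + internal power = radiated power.
Absorbed: α·S·A_cross = 0.62·6.11·0.8880 = 3.364 W (cross-section A).
Total input = 3.364 + 7.12 = 10.48 W.
Radiated: εσ·A_surf·T⁴ with A_surf = A = 0.8880 m².
T⁴ = 10.48/(0.25·5.67×10⁻⁸·0.8880) = 8.329×10⁸ K⁴.

T ≈ 170 K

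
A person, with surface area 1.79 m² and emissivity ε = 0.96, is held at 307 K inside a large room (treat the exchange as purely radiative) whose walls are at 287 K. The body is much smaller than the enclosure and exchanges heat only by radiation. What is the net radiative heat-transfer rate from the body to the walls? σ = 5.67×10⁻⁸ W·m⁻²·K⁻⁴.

P_net ≈ 204 W

For a small grey body in a large enclosure: P_net = εσA(T_body⁴ − T_wall⁴).
A = 1.79 m²; T_body⁴ − T_wall⁴ = 8.883×10⁹ − 6.785×10⁹ = 2.098×10⁹ K⁴.
|P_net| = 0.96·5.67×10⁻⁸·1.790·2.098×10⁹.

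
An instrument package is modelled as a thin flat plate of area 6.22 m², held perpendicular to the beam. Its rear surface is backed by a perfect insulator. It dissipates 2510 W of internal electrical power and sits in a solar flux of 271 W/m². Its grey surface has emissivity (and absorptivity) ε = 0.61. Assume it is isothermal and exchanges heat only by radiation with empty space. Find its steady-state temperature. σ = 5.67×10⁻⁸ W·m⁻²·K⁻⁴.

T ≈ 358 K

At steady state, absorbed solar power + internal power = radiated power.
Absorbed: α·S·A_cross = 0.61·271·6.220 = 1028 W (cross-section A).
Total input = 1028 + 2510 = 3538 W.
Radiated: εσ·A_surf·T⁴ with A_surf = A = 6.220 m².
T⁴ = 3538/(0.61·5.67×10⁻⁸·6.220) = 1.645×10¹⁰ K⁴.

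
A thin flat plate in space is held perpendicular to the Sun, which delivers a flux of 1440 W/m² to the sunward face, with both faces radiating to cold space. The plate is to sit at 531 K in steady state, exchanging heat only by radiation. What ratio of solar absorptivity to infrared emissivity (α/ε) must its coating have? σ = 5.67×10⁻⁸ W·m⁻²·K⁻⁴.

Balance: αS·A = εσ·2A·T⁴ ⇒ α/ε = 2σT⁴/S.
α/ε = 2·5.67×10⁻⁸·(531)⁴/1440 = 2·5.67×10⁻⁸·7.950×10¹⁰/1440.

α/ε ≈ 6.26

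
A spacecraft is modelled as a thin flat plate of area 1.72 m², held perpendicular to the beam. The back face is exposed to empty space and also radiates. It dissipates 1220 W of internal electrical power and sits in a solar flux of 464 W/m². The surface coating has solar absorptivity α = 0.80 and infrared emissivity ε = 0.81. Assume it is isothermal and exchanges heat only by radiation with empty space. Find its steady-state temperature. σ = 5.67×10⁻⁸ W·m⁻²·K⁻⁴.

T ≈ 329 K

At steady state, absorbed solar power + internal power = radiated power.
Absorbed: α·S·A_cross = 0.80·464·1.720 = 638.5 W (cross-section A).
Total input = 638.5 + 1220 = 1858 W.
Radiated: εσ·A_surf·T⁴ with A_surf = 2A = 3.440 m².
T⁴ = 1858/(0.81·5.67×10⁻⁸·3.440) = 1.176×10¹⁰ K⁴.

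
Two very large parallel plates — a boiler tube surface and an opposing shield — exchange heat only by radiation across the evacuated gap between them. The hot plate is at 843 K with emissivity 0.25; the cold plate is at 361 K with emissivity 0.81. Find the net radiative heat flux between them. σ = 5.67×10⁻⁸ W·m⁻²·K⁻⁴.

q ≈ 6530 W/m²

For two infinite grey parallel plates, q = σ(T₁⁴ − T₂⁴)/(1/ε₁ + 1/ε₂ − 1).
T₁⁴ − T₂⁴ = 5.050×10¹¹ − 1.698×10¹⁰ = 4.880×10¹¹ K⁴.
1/ε₁ + 1/ε₂ − 1 = 4.000 + 1.235 − 1 = 4.235.
q = 5.67×10⁻⁸ × 4.880×10¹¹ / 4.235.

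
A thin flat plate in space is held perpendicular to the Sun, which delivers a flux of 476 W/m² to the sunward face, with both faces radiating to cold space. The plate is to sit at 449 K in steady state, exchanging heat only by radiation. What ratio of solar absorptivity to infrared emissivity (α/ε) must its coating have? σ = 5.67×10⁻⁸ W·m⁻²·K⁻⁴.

α/ε ≈ 9.68

Balance: αS·A = εσ·2A·T⁴ ⇒ α/ε = 2σT⁴/S.
α/ε = 2·5.67×10⁻⁸·(449)⁴/476 = 2·5.67×10⁻⁸·4.064×10¹⁰/476.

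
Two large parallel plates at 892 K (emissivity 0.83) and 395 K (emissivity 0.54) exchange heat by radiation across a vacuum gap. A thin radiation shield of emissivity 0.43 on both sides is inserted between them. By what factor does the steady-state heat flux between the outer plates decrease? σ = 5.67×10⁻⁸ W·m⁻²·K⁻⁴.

Without shield: q₀ = σΔ(T⁴)/(1/ε₁+1/ε₂−1) with denominator 2.057.
With shield the two gaps are in series; the resistances add: (1/ε₁+1/ε_s−1)+(1/ε_s+1/ε₂−1) = 2.530+3.177 = 5.708.
Heat-flux ratio q₀/q = 5.708/2.057.

factor ≈ 2.78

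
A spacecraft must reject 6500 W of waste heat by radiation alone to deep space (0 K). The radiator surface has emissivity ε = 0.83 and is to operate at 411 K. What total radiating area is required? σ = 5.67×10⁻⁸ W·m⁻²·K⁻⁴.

P = εσA T⁴ ⇒ A = P/(εσT⁴).
T⁴ = 2.853×10¹⁰ K⁴.
A = 6500/(0.83 × 5.67×10⁻⁸ × 2.853×10¹⁰).

A ≈ 4.84 m²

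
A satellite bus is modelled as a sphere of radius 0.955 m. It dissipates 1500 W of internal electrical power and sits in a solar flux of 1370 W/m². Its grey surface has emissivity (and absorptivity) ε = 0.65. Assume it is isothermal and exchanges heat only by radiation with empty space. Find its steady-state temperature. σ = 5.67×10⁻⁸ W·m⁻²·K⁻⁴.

T ≈ 313 K

At steady state, absorbed solar power + internal power = radiated power.
Absorbed: α·S·A_cross = 0.65·1370·2.865 = 2551 W (cross-section πr²).
Total input = 2551 + 1500 = 4051 W.
Radiated: εσ·A_surf·T⁴ with A_surf = 4πr² = 11.46 m².
T⁴ = 4051/(0.65·5.67×10⁻⁸·11.46) = 9.592×10⁹ K⁴.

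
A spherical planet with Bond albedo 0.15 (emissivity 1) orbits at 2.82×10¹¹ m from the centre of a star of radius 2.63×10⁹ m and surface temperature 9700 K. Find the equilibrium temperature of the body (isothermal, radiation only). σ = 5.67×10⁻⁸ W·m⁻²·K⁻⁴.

The star's surface emits σT_*⁴; at distance d the flux is S = σT_*⁴(R_*/d)².
S = 5.67×10⁻⁸·(9700)⁴·(2.63×10⁹/2.82×10¹¹)² = 43660 W/m².
For an isothermal sphere T⁴ = (1−a)S/(4σ) = 1.636×10¹¹ K⁴.

T ≈ 636 K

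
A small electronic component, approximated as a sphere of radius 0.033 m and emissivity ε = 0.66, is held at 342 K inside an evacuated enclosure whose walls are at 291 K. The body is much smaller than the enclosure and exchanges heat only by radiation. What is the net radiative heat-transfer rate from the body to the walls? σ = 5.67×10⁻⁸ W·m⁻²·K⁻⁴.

P_net ≈ 3.33 W

For a small grey body in a large enclosure: P_net = εσA(T_body⁴ − T_wall⁴).
A = 4πr² = 0.01368 m²; T_body⁴ − T_wall⁴ = 1.368×10¹⁰ − 7.171×10⁹ = 6.510×10⁹ K⁴.
|P_net| = 0.66·5.67×10⁻⁸·0.01368·6.510×10⁹.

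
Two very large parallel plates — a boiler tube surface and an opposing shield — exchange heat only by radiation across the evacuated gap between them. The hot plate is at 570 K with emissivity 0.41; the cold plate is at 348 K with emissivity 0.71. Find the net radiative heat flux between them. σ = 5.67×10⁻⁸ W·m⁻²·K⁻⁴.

q ≈ 1810 W/m²

For two infinite grey parallel plates, q = σ(T₁⁴ − T₂⁴)/(1/ε₁ + 1/ε₂ − 1).
T₁⁴ − T₂⁴ = 1.056×10¹¹ − 1.467×10¹⁰ = 9.089×10¹⁰ K⁴.
1/ε₁ + 1/ε₂ − 1 = 2.439 + 1.408 − 1 = 2.847.
q = 5.67×10⁻⁸ × 9.089×10¹⁰ / 2.847.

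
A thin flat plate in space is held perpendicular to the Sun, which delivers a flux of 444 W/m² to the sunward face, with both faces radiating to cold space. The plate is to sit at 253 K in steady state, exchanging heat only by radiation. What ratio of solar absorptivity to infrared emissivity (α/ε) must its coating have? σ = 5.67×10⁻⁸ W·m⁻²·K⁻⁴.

α/ε ≈ 1.05

Balance: αS·A = εσ·2A·T⁴ ⇒ α/ε = 2σT⁴/S.
α/ε = 2·5.67×10⁻⁸·(253)⁴/444 = 2·5.67×10⁻⁸·4.097×10⁹/444.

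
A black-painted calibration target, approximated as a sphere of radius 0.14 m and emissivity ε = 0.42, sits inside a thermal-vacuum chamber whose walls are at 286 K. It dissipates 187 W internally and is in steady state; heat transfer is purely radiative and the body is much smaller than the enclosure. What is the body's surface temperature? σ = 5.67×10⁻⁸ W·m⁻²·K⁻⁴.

For a small grey body in a large enclosure, net radiated power = εσA(T⁴ − T_w⁴).
Steady state: P = εσA(T⁴ − T_w⁴) with A = 4πr² = 0.2463 m².
T⁴ = P/(εσA) + T_w⁴ = 187/(0.42·5.67×10⁻⁸·0.2463) + (286)⁴
    = 3.188×10¹⁰ + 6.691×10⁹ = 3.857×10¹⁰ K⁴.

T ≈ 443 K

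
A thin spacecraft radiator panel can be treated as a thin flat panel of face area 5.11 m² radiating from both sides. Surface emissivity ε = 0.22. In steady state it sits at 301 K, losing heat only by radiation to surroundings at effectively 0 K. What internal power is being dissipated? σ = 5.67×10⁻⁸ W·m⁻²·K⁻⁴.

Steady state: P = εσA T⁴.
A = 2·5.11 = 10.22 m²; T⁴ = (301)⁴ = 8.209×10⁹ K⁴.
P = 0.22 × 5.67×10⁻⁸ × 10.22 × 8.209×10⁹.

P ≈ 1050 W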